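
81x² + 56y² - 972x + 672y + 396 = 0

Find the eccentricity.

Rearranging, 81(x² - 12x) + 56(y² + 12y) = -396.
Complete the square: 81(x - 6)² + 56(y + 6)² = -396 + 2916 + 2016 = 4536
Dividing both sides by 4536: (x - 6)²/56 + (y + 6)²/81 = 1
Ellipse, center (6, -6), major axis vertical; a² = 81, b² = 56.
c² = a² - b² = 25, so c = 5.
e = c/a = 5/9.

e = 5/9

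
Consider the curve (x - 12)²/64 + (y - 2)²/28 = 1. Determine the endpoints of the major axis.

(4, 2) and (20, 2)

Center (12, 2). The larger denominator 64 sits under the x-term, so the major axis is horizontal; a² = 64, b² = 28.
a = 8. Vertices at (h ± a, k).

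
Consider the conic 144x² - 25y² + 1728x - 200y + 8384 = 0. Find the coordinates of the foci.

Group: 144(x² + 12x) -25(y² + 8y) = -8384
Complete the square in x and y: 144(x + 6)² -25(y + 4)² = -8384 + 5184 - 400 = -3600
Dividing both sides by -3600: (y + 4)²/144 - (x + 6)²/25 = 1
Hyperbola, center (-6, -4), transverse axis vertical; a² = 144, b² = 25.
c² = a² + b² = 144 + 25 = 169, so c = 13.
Foci lie on the vertical axis through the center: (h, k ± c).

(-6, -17) and (-6, 9)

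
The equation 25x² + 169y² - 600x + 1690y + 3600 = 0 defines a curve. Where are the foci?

(0, -5) and (24, -5)

Group the x- and y-terms: 25(x² - 24x) + 169(y² + 10y) = -3600
Complete the square: 25(x - 12)² + 169(y + 5)² = -3600 + 3600 + 4225 = 4225
Divide by 4225: (x - 12)²/169 + (y + 5)²/25 = 1
Ellipse, center (12, -5), major axis horizontal; a² = 169, b² = 25.
c² = a² - b² = 169 - 25 = 144, so c = 12.
Foci lie on the horizontal axis through the center: (h ± c, k).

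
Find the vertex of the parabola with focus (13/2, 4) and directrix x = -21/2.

The vertex is the midpoint between the focus and the directrix along the axis of symmetry.
Axis is horizontal (directrix is vertical). Vertex x-coordinate = (13/2 + (-21/2))/2 = -2; y-coordinate = 4.

(-2, 4)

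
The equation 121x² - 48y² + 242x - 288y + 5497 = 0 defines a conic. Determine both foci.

Group: 121(x² + 2x) -48(y² + 6y) = -5497
Complete the square: 121(x + 1)² -48(y + 3)² = -5497 + 121 - 432 = -5808
Divide by -5808: (y + 3)²/121 - (x + 1)²/48 = 1
Hyperbola, center (-1, -3), transverse axis vertical; a² = 121, b² = 48.
c² = a² + b² = 121 + 48 = 169, so c = 13.
Foci lie on the vertical axis through the center: (h, k ± c).

(-1, -16) and (-1, 10)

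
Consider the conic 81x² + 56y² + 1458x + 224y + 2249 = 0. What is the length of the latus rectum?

Group the x- and y-terms: 81(x² + 18x) + 56(y² + 4y) = -2249
81(x + 9)² + 56(y + 2)² = -2249 + 6561 + 224 = 4536
Dividing both sides by 4536: (x + 9)²/56 + (y + 2)²/81 = 1
Ellipse, center (-9, -2), major axis vertical; a² = 81, b² = 56.
Latus rectum length = 2b²/a = 2·56/9 = 112/9.

112/9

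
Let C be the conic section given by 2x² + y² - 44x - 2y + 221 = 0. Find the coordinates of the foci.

(11, 1 - √11) and (11, 1 + √11)

2(x² - 22x) + (y² - 2y) = -221
Complete the square in x and y: 2(x - 11)² + (y - 1)² = -221 + 242 + 1 = 22
Dividing both sides by 22: (x - 11)²/11 + (y - 1)²/22 = 1
Ellipse, center (11, 1), major axis vertical; a² = 22, b² = 11.
c² = a² - b² = 22 - 11 = 11, so c = √11.
Foci lie on the vertical axis through the center: (h, k ± c).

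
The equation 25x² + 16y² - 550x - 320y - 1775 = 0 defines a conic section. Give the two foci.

Group the x- and y-terms: 25(x² - 22x) + 16(y² - 20y) = 1775
Completing the square gives 25(x - 11)² + 16(y - 10)² = 1775 + 3025 + 1600 = 6400.
Divide by 6400: (x - 11)²/256 + (y - 10)²/400 = 1
Ellipse, center (11, 10), major axis vertical; a² = 400, b² = 256.
c² = a² - b² = 400 - 256 = 144, so c = 12.
Foci lie on the vertical axis through the center: (h, k ± c).

(11, -2) and (11, 22)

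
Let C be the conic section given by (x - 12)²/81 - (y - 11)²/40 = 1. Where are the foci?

Center (12, 11). The positive term is the x-term, so the transverse axis is horizontal; a² = 81, b² = 40.
c² = a² + b² = 81 + 40 = 121, so c = 11.
Foci lie on the horizontal axis through the center: (h ± c, k).

(1, 11) and (23, 11)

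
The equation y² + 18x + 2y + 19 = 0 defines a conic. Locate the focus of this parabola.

(-11/2, -1)

Only y is squared. Complete the square in y: (y + 1)² = -18(x + 1).
Vertex (-1, -1); 4p = -18 so p = -9/2. Opens left.
Focus is p units from the vertex along the axis: (h + p, k).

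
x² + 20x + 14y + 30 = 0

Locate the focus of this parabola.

(-10, 3/2)

Only x is squared. Complete the square in x: (x + 10)² = -14(y - 5).
Vertex (-10, 5); 4p = -14 so p = -7/2. Opens down.
Focus is p units from the vertex along the axis: (h, k + p).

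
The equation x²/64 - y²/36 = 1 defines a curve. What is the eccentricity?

Center (0, 0). The positive term is the x-term, so the transverse axis is horizontal; a² = 64, b² = 36.
c² = a² + b² = 100, so c = 10.
e = c/a = 10/8 = 5/4.

e = 5/4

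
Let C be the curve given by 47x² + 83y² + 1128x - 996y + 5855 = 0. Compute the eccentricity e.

47(x² + 24x) + 83(y² - 12y) = -5855
Completing the square gives 47(x + 12)² + 83(y - 6)² = -5855 + 6768 + 2988 = 3901.
Dividing both sides by 3901: (x + 12)²/83 + (y - 6)²/47 = 1
Ellipse, center (-12, 6), major axis horizontal; a² = 83, b² = 47.
c² = a² - b² = 36, so c = 6.
e = c/a = 6/√83 = 6√83/83.

e = 6√83/83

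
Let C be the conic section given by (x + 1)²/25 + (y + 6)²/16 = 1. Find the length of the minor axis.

Center (-1, -6). The larger denominator 25 sits under the x-term, so the major axis is horizontal; a² = 25, b² = 16.
b² = 16 so b = 4; the minor axis has length 2b = 8.

8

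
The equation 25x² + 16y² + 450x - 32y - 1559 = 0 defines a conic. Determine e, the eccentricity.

e = 3/5

Collect terms: 25(x² + 18x) + 16(y² - 2y) = 1559
25(x + 9)² + 16(y - 1)² = 1559 + 2025 + 16 = 3600
Divide through by 3600 to get (x + 9)²/144 + (y - 1)²/225 = 1.
Ellipse, center (-9, 1), major axis vertical; a² = 225, b² = 144.
c² = a² - b² = 81, so c = 9.
e = c/a = 9/15 = 3/5.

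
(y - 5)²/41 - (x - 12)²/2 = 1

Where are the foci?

Center (12, 5). The positive term is the y-term, so the transverse axis is vertical; a² = 41, b² = 2.
c² = a² + b² = 41 + 2 = 43, so c = √43.
Foci lie on the vertical axis through the center: (h, k ± c).

(12, 5 - √43) and (12, 5 + √43)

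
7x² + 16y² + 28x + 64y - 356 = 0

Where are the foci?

(-8, -2) and (4, -2)

Rearranging, 7(x² + 4x) + 16(y² + 4y) = 356.
Completing the square gives 7(x + 2)² + 16(y + 2)² = 356 + 28 + 64 = 448.
Dividing both sides by 448: (x + 2)²/64 + (y + 2)²/28 = 1
Ellipse, center (-2, -2), major axis horizontal; a² = 64, b² = 28.
c² = a² - b² = 64 - 28 = 36, so c = 6.
Foci lie on the horizontal axis through the center: (h ± c, k).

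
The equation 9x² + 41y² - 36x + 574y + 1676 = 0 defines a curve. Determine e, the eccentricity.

Collect terms: 9(x² - 4x) + 41(y² + 14y) = -1676
9(x - 2)² + 41(y + 7)² = -1676 + 36 + 2009 = 369
Divide through by 369 to get (x - 2)²/41 + (y + 7)²/9 = 1.
Ellipse, center (2, -7), major axis horizontal; a² = 41, b² = 9.
c² = a² - b² = 32, so c = 4√2.
e = c/a = 4√2/√41 = 4√82/41.

e = 4√82/41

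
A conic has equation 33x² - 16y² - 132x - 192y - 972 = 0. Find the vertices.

Group: 33(x² - 4x) -16(y² + 12y) = 972
33(x - 2)² -16(y + 6)² = 972 + 132 - 576 = 528
Divide by 528: (x - 2)²/16 - (y + 6)²/33 = 1
Hyperbola, center (2, -6), transverse axis horizontal; a² = 16, b² = 33.
a = 4. Vertices at (h ± a, k).

(-2, -6) and (6, -6)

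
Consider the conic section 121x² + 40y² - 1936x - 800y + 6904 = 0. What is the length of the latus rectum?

80/11

Collect terms: 121(x² - 16x) + 40(y² - 20y) = -6904
Complete the square in x and y: 121(x - 8)² + 40(y - 10)² = -6904 + 7744 + 4000 = 4840
Divide through by 4840 to get (x - 8)²/40 + (y - 10)²/121 = 1.
Ellipse, center (8, 10), major axis vertical; a² = 121, b² = 40.
Latus rectum length = 2b²/a = 2·40/11 = 80/11.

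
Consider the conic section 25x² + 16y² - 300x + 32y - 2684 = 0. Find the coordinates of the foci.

Rearranging, 25(x² - 12x) + 16(y² + 2y) = 2684.
25(x - 6)² + 16(y + 1)² = 2684 + 900 + 16 = 3600
Divide through by 3600 to get (x - 6)²/144 + (y + 1)²/225 = 1.
Ellipse, center (6, -1), major axis vertical; a² = 225, b² = 144.
c² = a² - b² = 225 - 144 = 81, so c = 9.
Foci lie on the vertical axis through the center: (h, k ± c).

(6, -10) and (6, 8)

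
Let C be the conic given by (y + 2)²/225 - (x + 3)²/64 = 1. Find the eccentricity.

Center (-3, -2). The positive term is the y-term, so the transverse axis is vertical; a² = 225, b² = 64.
c² = a² + b² = 289, so c = 17.
e = c/a = 17/15.

e = 17/15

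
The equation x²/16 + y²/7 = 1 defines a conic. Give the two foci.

(-3, 0) and (3, 0)

Center (0, 0). The larger denominator 16 sits under the x-term, so the major axis is horizontal; a² = 16, b² = 7.
c² = a² - b² = 16 - 7 = 9, so c = 3.
Foci lie on the horizontal axis through the center: (h ± c, k).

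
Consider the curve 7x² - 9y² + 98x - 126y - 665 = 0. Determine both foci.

Group: 7(x² + 14x) -9(y² + 14y) = 665
Completing the square gives 7(x + 7)² -9(y + 7)² = 665 + 343 - 441 = 567.
Dividing both sides by 567: (x + 7)²/81 - (y + 7)²/63 = 1
Hyperbola, center (-7, -7), transverse axis horizontal; a² = 81, b² = 63.
c² = a² + b² = 81 + 63 = 144, so c = 12.
Foci lie on the horizontal axis through the center: (h ± c, k).

(-19, -7) and (5, -7)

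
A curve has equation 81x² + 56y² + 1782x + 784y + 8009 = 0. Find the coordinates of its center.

(-11, -7)

Group the x- and y-terms: 81(x² + 22x) + 56(y² + 14y) = -8009
81(x + 11)² + 56(y + 7)² = -8009 + 9801 + 2744 = 4536
Divide by 4536: (x + 11)²/56 + (y + 7)²/81 = 1
Ellipse with center (-11, -7).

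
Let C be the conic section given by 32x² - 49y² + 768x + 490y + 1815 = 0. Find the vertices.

Group the x- and y-terms: 32(x² + 24x) -49(y² - 10y) = -1815
Complete the square: 32(x + 12)² -49(y - 5)² = -1815 + 4608 - 1225 = 1568
Divide through by 1568 to get (x + 12)²/49 - (y - 5)²/32 = 1.
Hyperbola, center (-12, 5), transverse axis horizontal; a² = 49, b² = 32.
a = 7. Vertices at (h ± a, k).

(-19, 5) and (-5, 5)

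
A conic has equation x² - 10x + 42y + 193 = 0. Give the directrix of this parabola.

Only x is squared. Complete the square in x: (x - 5)² = -42(y + 4).
Vertex (5, -4); 4p = -42 so p = -21/2. Opens down.
Directrix is the horizontal line y = k − p = -4 − (-21/2) = 13/2.

y = 13/2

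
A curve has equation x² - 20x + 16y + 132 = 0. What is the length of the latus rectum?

Only x is squared. Complete the square in x: (x - 10)² = -16(y + 2).
Vertex (10, -2); 4p = -16 so p = -4. Opens down.
Latus rectum length = |4p| = 16.

16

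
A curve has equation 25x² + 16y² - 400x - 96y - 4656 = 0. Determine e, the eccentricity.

e = 3/5

Group the x- and y-terms: 25(x² - 16x) + 16(y² - 6y) = 4656
Completing the square gives 25(x - 8)² + 16(y - 3)² = 4656 + 1600 + 144 = 6400.
Dividing both sides by 6400: (x - 8)²/256 + (y - 3)²/400 = 1
Ellipse, center (8, 3), major axis vertical; a² = 400, b² = 256.
c² = a² - b² = 144, so c = 12.
e = c/a = 12/20 = 3/5.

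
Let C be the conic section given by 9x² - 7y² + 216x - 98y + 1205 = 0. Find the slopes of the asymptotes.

Collect terms: 9(x² + 24x) -7(y² + 14y) = -1205
Complete the square in x and y: 9(x + 12)² -7(y + 7)² = -1205 + 1296 - 343 = -252
Divide by -252: (y + 7)²/36 - (x + 12)²/28 = 1
Hyperbola, center (-12, -7), transverse axis vertical; a² = 36, b² = 28.
For a vertical hyperbola the asymptotes have slope ±a/b.
Here that is ±6/2√7 = ±3√7/7.

3√7/7 and -3√7/7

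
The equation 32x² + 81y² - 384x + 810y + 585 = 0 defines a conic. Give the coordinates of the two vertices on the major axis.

Rearranging, 32(x² - 12x) + 81(y² + 10y) = -585.
Complete the square: 32(x - 6)² + 81(y + 5)² = -585 + 1152 + 2025 = 2592
Divide by 2592: (x - 6)²/81 + (y + 5)²/32 = 1
Ellipse, center (6, -5), major axis horizontal; a² = 81, b² = 32.
a = 9. Vertices at (h ± a, k).

(-3, -5) and (15, -5)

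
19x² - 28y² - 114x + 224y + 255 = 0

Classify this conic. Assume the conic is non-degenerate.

No xy term. Coefficients of x² and y² are A = 19, C = -28.
A and C have opposite signs ⇒ hyperbola.

hyperbola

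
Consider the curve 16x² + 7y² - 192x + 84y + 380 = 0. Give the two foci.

16(x² - 12x) + 7(y² + 12y) = -380
Complete the square in x and y: 16(x - 6)² + 7(y + 6)² = -380 + 576 + 252 = 448
Divide by 448: (x - 6)²/28 + (y + 6)²/64 = 1
Ellipse, center (6, -6), major axis vertical; a² = 64, b² = 28.
c² = a² - b² = 64 - 28 = 36, so c = 6.
Foci lie on the vertical axis through the center: (h, k ± c).

(6, -12) and (6, 0)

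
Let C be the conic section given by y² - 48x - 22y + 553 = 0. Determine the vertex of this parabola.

Only y is squared. Complete the square in y: (y - 11)² = 48(x - 9).
Vertex (9, 11); 4p = 48 so p = 12. Opens right.

(9, 11)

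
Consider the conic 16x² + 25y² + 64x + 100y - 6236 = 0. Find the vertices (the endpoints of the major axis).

Rearranging, 16(x² + 4x) + 25(y² + 4y) = 6236.
Completing the square gives 16(x + 2)² + 25(y + 2)² = 6236 + 64 + 100 = 6400.
Divide by 6400: (x + 2)²/400 + (y + 2)²/256 = 1
Ellipse, center (-2, -2), major axis horizontal; a² = 400, b² = 256.
a = 20. Vertices at (h ± a, k).

(-22, -2) and (18, -2)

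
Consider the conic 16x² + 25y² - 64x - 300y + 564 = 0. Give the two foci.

(-1, 6) and (5, 6)

Collect terms: 16(x² - 4x) + 25(y² - 12y) = -564
16(x - 2)² + 25(y - 6)² = -564 + 64 + 900 = 400
Divide through by 400 to get (x - 2)²/25 + (y - 6)²/16 = 1.
Ellipse, center (2, 6), major axis horizontal; a² = 25, b² = 16.
c² = a² - b² = 25 - 16 = 9, so c = 3.
Foci lie on the horizontal axis through the center: (h ± c, k).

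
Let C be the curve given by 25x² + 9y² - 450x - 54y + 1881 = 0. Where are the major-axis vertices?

Group: 25(x² - 18x) + 9(y² - 6y) = -1881
25(x - 9)² + 9(y - 3)² = -1881 + 2025 + 81 = 225
Dividing both sides by 225: (x - 9)²/9 + (y - 3)²/25 = 1
Ellipse, center (9, 3), major axis vertical; a² = 25, b² = 9.
a = 5. Vertices at (h, k ± a).

(9, -2) and (9, 8)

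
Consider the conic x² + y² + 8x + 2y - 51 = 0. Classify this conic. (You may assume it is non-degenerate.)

circle

No xy term. Coefficients of x² and y² are A = 1, C = 1.
A = C (same sign) ⇒ circle.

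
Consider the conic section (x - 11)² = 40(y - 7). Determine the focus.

Vertex (11, 7); 4p = 40 so p = 10. Opens up.
Focus is p units from the vertex along the axis: (h, k + p).

(11, 17)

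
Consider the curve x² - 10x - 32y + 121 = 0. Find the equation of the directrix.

y = -5

Only x is squared. Complete the square in x: (x - 5)² = 32(y - 3).
Vertex (5, 3); 4p = 32 so p = 8. Opens up.
Directrix is the horizontal line y = k − p = 3 − (8) = -5.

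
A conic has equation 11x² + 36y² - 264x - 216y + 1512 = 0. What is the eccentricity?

e = 5/6

Group: 11(x² - 24x) + 36(y² - 6y) = -1512
Completing the square gives 11(x - 12)² + 36(y - 3)² = -1512 + 1584 + 324 = 396.
Dividing both sides by 396: (x - 12)²/36 + (y - 3)²/11 = 1
Ellipse, center (12, 3), major axis horizontal; a² = 36, b² = 11.
c² = a² - b² = 25, so c = 5.
e = c/a = 5/6.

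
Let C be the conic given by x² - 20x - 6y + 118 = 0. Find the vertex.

Only x is squared. Complete the square in x: (x - 10)² = 6(y - 3).
Vertex (10, 3); 4p = 6 so p = 3/2. Opens up.

(10, 3)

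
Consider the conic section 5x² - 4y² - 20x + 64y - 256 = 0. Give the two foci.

(-1, 8) and (5, 8)

5(x² - 4x) -4(y² - 16y) = 256
Complete the square in x and y: 5(x - 2)² -4(y - 8)² = 256 + 20 - 256 = 20
Divide through by 20 to get (x - 2)²/4 - (y - 8)²/5 = 1.
Hyperbola, center (2, 8), transverse axis horizontal; a² = 4, b² = 5.
c² = a² + b² = 4 + 5 = 9, so c = 3.
Foci lie on the horizontal axis through the center: (h ± c, k).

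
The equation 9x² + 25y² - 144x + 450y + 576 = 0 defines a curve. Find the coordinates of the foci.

Collect terms: 9(x² - 16x) + 25(y² + 18y) = -576
9(x - 8)² + 25(y + 9)² = -576 + 576 + 2025 = 2025
Dividing both sides by 2025: (x - 8)²/225 + (y + 9)²/81 = 1
Ellipse, center (8, -9), major axis horizontal; a² = 225, b² = 81.
c² = a² - b² = 225 - 81 = 144, so c = 12.
Foci lie on the horizontal axis through the center: (h ± c, k).

(-4, -9) and (20, -9)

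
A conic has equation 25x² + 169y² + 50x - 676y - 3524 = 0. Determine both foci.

(-13, 2) and (11, 2)

Group the x- and y-terms: 25(x² + 2x) + 169(y² - 4y) = 3524
Complete the square: 25(x + 1)² + 169(y - 2)² = 3524 + 25 + 676 = 4225
Divide by 4225: (x + 1)²/169 + (y - 2)²/25 = 1
Ellipse, center (-1, 2), major axis horizontal; a² = 169, b² = 25.
c² = a² - b² = 169 - 25 = 144, so c = 12.
Foci lie on the horizontal axis through the center: (h ± c, k).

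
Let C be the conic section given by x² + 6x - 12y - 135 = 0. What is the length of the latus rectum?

Only x is squared. Complete the square in x: (x + 3)² = 12(y + 12).
Vertex (-3, -12); 4p = 12 so p = 3. Opens up.
Latus rectum length = |4p| = 12.

12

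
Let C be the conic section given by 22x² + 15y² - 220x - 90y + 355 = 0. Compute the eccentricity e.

e = √154/22

Collect terms: 22(x² - 10x) + 15(y² - 6y) = -355
Completing the square gives 22(x - 5)² + 15(y - 3)² = -355 + 550 + 135 = 330.
Divide through by 330 to get (x - 5)²/15 + (y - 3)²/22 = 1.
Ellipse, center (5, 3), major axis vertical; a² = 22, b² = 15.
c² = a² - b² = 7, so c = √7.
e = c/a = √7/√22 = √154/22.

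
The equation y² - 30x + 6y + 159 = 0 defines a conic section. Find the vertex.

(5, -3)

Only y is squared. Complete the square in y: (y + 3)² = 30(x - 5).
Vertex (5, -3); 4p = 30 so p = 15/2. Opens right.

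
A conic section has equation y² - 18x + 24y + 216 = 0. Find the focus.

(17/2, -12)

Only y is squared. Complete the square in y: (y + 12)² = 18(x - 4).
Vertex (4, -12); 4p = 18 so p = 9/2. Opens right.
Focus is p units from the vertex along the axis: (h + p, k).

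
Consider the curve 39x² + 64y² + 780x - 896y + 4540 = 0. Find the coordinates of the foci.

Collect terms: 39(x² + 20x) + 64(y² - 14y) = -4540
Complete the square in x and y: 39(x + 10)² + 64(y - 7)² = -4540 + 3900 + 3136 = 2496
Divide by 2496: (x + 10)²/64 + (y - 7)²/39 = 1
Ellipse, center (-10, 7), major axis horizontal; a² = 64, b² = 39.
c² = a² - b² = 64 - 39 = 25, so c = 5.
Foci lie on the horizontal axis through the center: (h ± c, k).

(-15, 7) and (-5, 7)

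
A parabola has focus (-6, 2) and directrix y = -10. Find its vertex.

The vertex is the midpoint between the focus and the directrix along the axis of symmetry.
Axis is vertical (directrix is horizontal). Vertex y-coordinate = (2 + (-10))/2 = -4; x-coordinate = -6.

(-6, -4)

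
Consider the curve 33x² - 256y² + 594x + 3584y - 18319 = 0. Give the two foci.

(-26, 7) and (8, 7)

Rearranging, 33(x² + 18x) -256(y² - 14y) = 18319.
33(x + 9)² -256(y - 7)² = 18319 + 2673 - 12544 = 8448
Divide by 8448: (x + 9)²/256 - (y - 7)²/33 = 1
Hyperbola, center (-9, 7), transverse axis horizontal; a² = 256, b² = 33.
c² = a² + b² = 256 + 33 = 289, so c = 17.
Foci lie on the horizontal axis through the center: (h ± c, k).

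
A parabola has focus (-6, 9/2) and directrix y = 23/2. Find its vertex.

(-6, 8)

The vertex is the midpoint between the focus and the directrix along the axis of symmetry.
Axis is vertical (directrix is horizontal). Vertex y-coordinate = (9/2 + 23/2)/2 = 8; x-coordinate = -6.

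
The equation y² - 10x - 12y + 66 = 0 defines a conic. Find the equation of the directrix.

Only y is squared. Complete the square in y: (y - 6)² = 10(x - 3).
Vertex (3, 6); 4p = 10 so p = 5/2. Opens right.
Directrix is the vertical line x = h − p = 3 − (5/2) = 1/2.

x = 1/2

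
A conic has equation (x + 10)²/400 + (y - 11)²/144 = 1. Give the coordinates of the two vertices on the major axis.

(-30, 11) and (10, 11)

Center (-10, 11). The larger denominator 400 sits under the x-term, so the major axis is horizontal; a² = 400, b² = 144.
a = 20. Vertices at (h ± a, k).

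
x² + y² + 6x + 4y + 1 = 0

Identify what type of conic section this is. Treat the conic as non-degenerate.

circle

No xy term. Coefficients of x² and y² are A = 1, C = 1.
A = C (same sign) ⇒ circle.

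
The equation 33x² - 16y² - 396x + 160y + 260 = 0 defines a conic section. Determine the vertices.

Group the x- and y-terms: 33(x² - 12x) -16(y² - 10y) = -260
Completing the square gives 33(x - 6)² -16(y - 5)² = -260 + 1188 - 400 = 528.
Divide through by 528 to get (x - 6)²/16 - (y - 5)²/33 = 1.
Hyperbola, center (6, 5), transverse axis horizontal; a² = 16, b² = 33.
a = 4. Vertices at (h ± a, k).

(2, 5) and (10, 5)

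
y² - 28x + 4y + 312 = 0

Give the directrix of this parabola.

Only y is squared. Complete the square in y: (y + 2)² = 28(x - 11).
Vertex (11, -2); 4p = 28 so p = 7. Opens right.
Directrix is the vertical line x = h − p = 11 − (7) = 4.

x = 4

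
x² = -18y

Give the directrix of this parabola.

y = 9/2

Vertex (0, 0); 4p = -18 so p = -9/2. Opens down.
Directrix is the horizontal line y = k − p = 0 − (-9/2) = 9/2.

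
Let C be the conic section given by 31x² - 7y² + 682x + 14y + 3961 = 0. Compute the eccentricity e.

Group: 31(x² + 22x) -7(y² - 2y) = -3961
Complete the square in x and y: 31(x + 11)² -7(y - 1)² = -3961 + 3751 - 7 = -217
Divide through by -217 to get (y - 1)²/31 - (x + 11)²/7 = 1.
Hyperbola, center (-11, 1), transverse axis vertical; a² = 31, b² = 7.
c² = a² + b² = 38, so c = √38.
e = c/a = √38/√31 = √1178/31.

e = √1178/31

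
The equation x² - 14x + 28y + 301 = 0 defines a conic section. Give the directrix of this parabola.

Only x is squared. Complete the square in x: (x - 7)² = -28(y + 9).
Vertex (7, -9); 4p = -28 so p = -7. Opens down.
Directrix is the horizontal line y = k − p = -9 − (-7) = -2.

y = -2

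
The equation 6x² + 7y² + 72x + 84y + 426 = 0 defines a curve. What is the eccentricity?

e = √7/7

Group: 6(x² + 12x) + 7(y² + 12y) = -426
Complete the square: 6(x + 6)² + 7(y + 6)² = -426 + 216 + 252 = 42
Divide by 42: (x + 6)²/7 + (y + 6)²/6 = 1
Ellipse, center (-6, -6), major axis horizontal; a² = 7, b² = 6.
c² = a² - b² = 1, so c = 1.
e = c/a = 1/√7 = √7/7.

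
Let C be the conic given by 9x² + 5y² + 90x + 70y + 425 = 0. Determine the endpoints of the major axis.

Rearranging, 9(x² + 10x) + 5(y² + 14y) = -425.
9(x + 5)² + 5(y + 7)² = -425 + 225 + 245 = 45
Divide through by 45 to get (x + 5)²/5 + (y + 7)²/9 = 1.
Ellipse, center (-5, -7), major axis vertical; a² = 9, b² = 5.
a = 3. Vertices at (h, k ± a).

(-5, -10) and (-5, -4)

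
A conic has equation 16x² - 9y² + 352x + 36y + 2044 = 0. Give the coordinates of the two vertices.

Collect terms: 16(x² + 22x) -9(y² - 4y) = -2044
Complete the square: 16(x + 11)² -9(y - 2)² = -2044 + 1936 - 36 = -144
Dividing both sides by -144: (y - 2)²/16 - (x + 11)²/9 = 1
Hyperbola, center (-11, 2), transverse axis vertical; a² = 16, b² = 9.
a = 4. Vertices at (h, k ± a).

(-11, -2) and (-11, 6)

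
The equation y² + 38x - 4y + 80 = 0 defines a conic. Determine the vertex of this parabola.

(-2, 2)

Only y is squared. Complete the square in y: (y - 2)² = -38(x + 2).
Vertex (-2, 2); 4p = -38 so p = -19/2. Opens left.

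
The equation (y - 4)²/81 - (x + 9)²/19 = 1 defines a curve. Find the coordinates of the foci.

(-9, -6) and (-9, 14)

Center (-9, 4). The positive term is the y-term, so the transverse axis is vertical; a² = 81, b² = 19.
c² = a² + b² = 81 + 19 = 100, so c = 10.
Foci lie on the vertical axis through the center: (h, k ± c).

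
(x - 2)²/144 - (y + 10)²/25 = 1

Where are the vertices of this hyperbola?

Center (2, -10). The positive term is the x-term, so the transverse axis is horizontal; a² = 144, b² = 25.
a = 12. Vertices at (h ± a, k).

(-10, -10) and (14, -10)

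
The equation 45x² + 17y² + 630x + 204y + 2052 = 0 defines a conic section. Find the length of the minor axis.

2√17

45(x² + 14x) + 17(y² + 12y) = -2052
Complete the square: 45(x + 7)² + 17(y + 6)² = -2052 + 2205 + 612 = 765
Dividing both sides by 765: (x + 7)²/17 + (y + 6)²/45 = 1
Ellipse, center (-7, -6), major axis vertical; a² = 45, b² = 17.
b² = 17 so b = √17; the minor axis has length 2b = 2√17.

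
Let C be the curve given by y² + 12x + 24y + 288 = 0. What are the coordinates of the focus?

(-15, -12)

Only y is squared. Complete the square in y: (y + 12)² = -12(x + 12).
Vertex (-12, -12); 4p = -12 so p = -3. Opens left.
Focus is p units from the vertex along the axis: (h + p, k).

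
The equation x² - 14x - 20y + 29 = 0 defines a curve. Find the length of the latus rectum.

20

Only x is squared. Complete the square in x: (x - 7)² = 20(y + 1).
Vertex (7, -1); 4p = 20 so p = 5. Opens up.
Latus rectum length = |4p| = 20.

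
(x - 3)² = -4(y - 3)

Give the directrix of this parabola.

y = 4

Vertex (3, 3); 4p = -4 so p = -1. Opens down.
Directrix is the horizontal line y = k − p = 3 − (-1) = 4.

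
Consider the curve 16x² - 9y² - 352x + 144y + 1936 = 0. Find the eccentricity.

Collect terms: 16(x² - 22x) -9(y² - 16y) = -1936
16(x - 11)² -9(y - 8)² = -1936 + 1936 - 576 = -576
Divide through by -576 to get (y - 8)²/64 - (x - 11)²/36 = 1.
Hyperbola, center (11, 8), transverse axis vertical; a² = 64, b² = 36.
c² = a² + b² = 100, so c = 10.
e = c/a = 10/8 = 5/4.

e = 5/4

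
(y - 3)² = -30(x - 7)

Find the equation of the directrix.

x = 29/2

Vertex (7, 3); 4p = -30 so p = -15/2. Opens left.
Directrix is the vertical line x = h − p = 7 − (-15/2) = 29/2.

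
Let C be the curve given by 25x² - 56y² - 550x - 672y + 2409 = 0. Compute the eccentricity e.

e = 9/5

Group the x- and y-terms: 25(x² - 22x) -56(y² + 12y) = -2409
Complete the square: 25(x - 11)² -56(y + 6)² = -2409 + 3025 - 2016 = -1400
Divide through by -1400 to get (y + 6)²/25 - (x - 11)²/56 = 1.
Hyperbola, center (11, -6), transverse axis vertical; a² = 25, b² = 56.
c² = a² + b² = 81, so c = 9.
e = c/a = 9/5.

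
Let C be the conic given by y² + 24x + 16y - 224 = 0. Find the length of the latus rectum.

24

Only y is squared. Complete the square in y: (y + 8)² = -24(x - 12).
Vertex (12, -8); 4p = -24 so p = -6. Opens left.
Latus rectum length = |4p| = 24.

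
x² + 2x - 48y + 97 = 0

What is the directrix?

y = -10

Only x is squared. Complete the square in x: (x + 1)² = 48(y - 2).
Vertex (-1, 2); 4p = 48 so p = 12. Opens up.
Directrix is the horizontal line y = k − p = 2 − (12) = -10.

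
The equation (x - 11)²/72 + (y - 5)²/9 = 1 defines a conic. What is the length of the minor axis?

6

Center (11, 5). The larger denominator 72 sits under the x-term, so the major axis is horizontal; a² = 72, b² = 9.
b² = 9 so b = 3; the minor axis has length 2b = 6.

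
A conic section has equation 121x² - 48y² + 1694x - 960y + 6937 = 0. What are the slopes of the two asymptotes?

11√3/12 and -11√3/12

Collect terms: 121(x² + 14x) -48(y² + 20y) = -6937
Complete the square in x and y: 121(x + 7)² -48(y + 10)² = -6937 + 5929 - 4800 = -5808
Divide by -5808: (y + 10)²/121 - (x + 7)²/48 = 1
Hyperbola, center (-7, -10), transverse axis vertical; a² = 121, b² = 48.
For a vertical hyperbola the asymptotes have slope ±a/b.
Here that is ±11/4√3 = ±11√3/12.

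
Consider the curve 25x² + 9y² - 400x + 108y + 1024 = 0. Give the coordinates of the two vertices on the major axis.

(8, -16) and (8, 4)

Collect terms: 25(x² - 16x) + 9(y² + 12y) = -1024
Complete the square: 25(x - 8)² + 9(y + 6)² = -1024 + 1600 + 324 = 900
Dividing both sides by 900: (x - 8)²/36 + (y + 6)²/100 = 1
Ellipse, center (8, -6), major axis vertical; a² = 100, b² = 36.
a = 10. Vertices at (h, k ± a).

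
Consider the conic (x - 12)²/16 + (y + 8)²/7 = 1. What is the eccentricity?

Center (12, -8). The larger denominator 16 sits under the x-term, so the major axis is horizontal; a² = 16, b² = 7.
c² = a² - b² = 9, so c = 3.
e = c/a = 3/4.

e = 3/4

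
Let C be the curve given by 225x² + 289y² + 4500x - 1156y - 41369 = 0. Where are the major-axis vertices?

Group: 225(x² + 20x) + 289(y² - 4y) = 41369
225(x + 10)² + 289(y - 2)² = 41369 + 22500 + 1156 = 65025
Dividing both sides by 65025: (x + 10)²/289 + (y - 2)²/225 = 1
Ellipse, center (-10, 2), major axis horizontal; a² = 289, b² = 225.
a = 17. Vertices at (h ± a, k).

(-27, 2) and (7, 2)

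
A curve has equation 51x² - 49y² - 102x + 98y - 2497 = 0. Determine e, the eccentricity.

Collect terms: 51(x² - 2x) -49(y² - 2y) = 2497
Complete the square in x and y: 51(x - 1)² -49(y - 1)² = 2497 + 51 - 49 = 2499
Dividing both sides by 2499: (x - 1)²/49 - (y - 1)²/51 = 1
Hyperbola, center (1, 1), transverse axis horizontal; a² = 49, b² = 51.
c² = a² + b² = 100, so c = 10.
e = c/a = 10/7.

e = 10/7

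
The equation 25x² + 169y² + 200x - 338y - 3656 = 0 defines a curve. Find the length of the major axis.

26

25(x² + 8x) + 169(y² - 2y) = 3656
Complete the square in x and y: 25(x + 4)² + 169(y - 1)² = 3656 + 400 + 169 = 4225
Divide by 4225: (x + 4)²/169 + (y - 1)²/25 = 1
Ellipse, center (-4, 1), major axis horizontal; a² = 169, b² = 25.
a² = 169 so a = 13; the major axis has length 2a = 26.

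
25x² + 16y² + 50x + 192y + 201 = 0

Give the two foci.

Group the x- and y-terms: 25(x² + 2x) + 16(y² + 12y) = -201
Complete the square: 25(x + 1)² + 16(y + 6)² = -201 + 25 + 576 = 400
Divide by 400: (x + 1)²/16 + (y + 6)²/25 = 1
Ellipse, center (-1, -6), major axis vertical; a² = 25, b² = 16.
c² = a² - b² = 25 - 16 = 9, so c = 3.
Foci lie on the vertical axis through the center: (h, k ± c).

(-1, -9) and (-1, -3)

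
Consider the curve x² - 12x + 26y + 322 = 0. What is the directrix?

y = -9/2

Only x is squared. Complete the square in x: (x - 6)² = -26(y + 11).
Vertex (6, -11); 4p = -26 so p = -13/2. Opens down.
Directrix is the horizontal line y = k − p = -11 − (-13/2) = -9/2.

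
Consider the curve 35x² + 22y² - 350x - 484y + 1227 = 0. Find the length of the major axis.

2√105

Rearranging, 35(x² - 10x) + 22(y² - 22y) = -1227.
Complete the square in x and y: 35(x - 5)² + 22(y - 11)² = -1227 + 875 + 2662 = 2310
Divide through by 2310 to get (x - 5)²/66 + (y - 11)²/105 = 1.
Ellipse, center (5, 11), major axis vertical; a² = 105, b² = 66.
a² = 105 so a = √105; the major axis has length 2a = 2√105.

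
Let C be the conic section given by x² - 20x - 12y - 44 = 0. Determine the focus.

(10, -9)

Only x is squared. Complete the square in x: (x - 10)² = 12(y + 12).
Vertex (10, -12); 4p = 12 so p = 3. Opens up.
Focus is p units from the vertex along the axis: (h, k + p).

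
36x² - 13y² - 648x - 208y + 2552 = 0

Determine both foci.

Group: 36(x² - 18x) -13(y² + 16y) = -2552
Completing the square gives 36(x - 9)² -13(y + 8)² = -2552 + 2916 - 832 = -468.
Divide by -468: (y + 8)²/36 - (x - 9)²/13 = 1
Hyperbola, center (9, -8), transverse axis vertical; a² = 36, b² = 13.
c² = a² + b² = 36 + 13 = 49, so c = 7.
Foci lie on the vertical axis through the center: (h, k ± c).

(9, -15) and (9, -1)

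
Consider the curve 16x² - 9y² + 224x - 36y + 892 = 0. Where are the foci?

Group the x- and y-terms: 16(x² + 14x) -9(y² + 4y) = -892
16(x + 7)² -9(y + 2)² = -892 + 784 - 36 = -144
Dividing both sides by -144: (y + 2)²/16 - (x + 7)²/9 = 1
Hyperbola, center (-7, -2), transverse axis vertical; a² = 16, b² = 9.
c² = a² + b² = 16 + 9 = 25, so c = 5.
Foci lie on the vertical axis through the center: (h, k ± c).

(-7, -7) and (-7, 3)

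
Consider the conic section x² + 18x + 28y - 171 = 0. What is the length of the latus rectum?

Only x is squared. Complete the square in x: (x + 9)² = -28(y - 9).
Vertex (-9, 9); 4p = -28 so p = -7. Opens down.
Latus rectum length = |4p| = 28.

28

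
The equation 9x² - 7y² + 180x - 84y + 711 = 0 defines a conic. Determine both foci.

9(x² + 20x) -7(y² + 12y) = -711
Complete the square in x and y: 9(x + 10)² -7(y + 6)² = -711 + 900 - 252 = -63
Divide by -63: (y + 6)²/9 - (x + 10)²/7 = 1
Hyperbola, center (-10, -6), transverse axis vertical; a² = 9, b² = 7.
c² = a² + b² = 9 + 7 = 16, so c = 4.
Foci lie on the vertical axis through the center: (h, k ± c).

(-10, -10) and (-10, -2)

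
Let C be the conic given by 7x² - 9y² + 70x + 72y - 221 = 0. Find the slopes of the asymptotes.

√7/3 and -√7/3

Group: 7(x² + 10x) -9(y² - 8y) = 221
7(x + 5)² -9(y - 4)² = 221 + 175 - 144 = 252
Divide through by 252 to get (x + 5)²/36 - (y - 4)²/28 = 1.
Hyperbola, center (-5, 4), transverse axis horizontal; a² = 36, b² = 28.
For a horizontal hyperbola the asymptotes have slope ±b/a.
Here that is ±2√7/6 = ±√7/3.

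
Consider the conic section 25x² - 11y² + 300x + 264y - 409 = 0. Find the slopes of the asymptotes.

5√11/11 and -5√11/11

25(x² + 12x) -11(y² - 24y) = 409
25(x + 6)² -11(y - 12)² = 409 + 900 - 1584 = -275
Divide through by -275 to get (y - 12)²/25 - (x + 6)²/11 = 1.
Hyperbola, center (-6, 12), transverse axis vertical; a² = 25, b² = 11.
For a vertical hyperbola the asymptotes have slope ±a/b.
Here that is ±5/√11 = ±5√11/11.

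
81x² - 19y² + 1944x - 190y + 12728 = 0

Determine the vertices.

(-12, -14) and (-12, 4)

Group: 81(x² + 24x) -19(y² + 10y) = -12728
Completing the square gives 81(x + 12)² -19(y + 5)² = -12728 + 11664 - 475 = -1539.
Divide by -1539: (y + 5)²/81 - (x + 12)²/19 = 1
Hyperbola, center (-12, -5), transverse axis vertical; a² = 81, b² = 19.
a = 9. Vertices at (h, k ± a).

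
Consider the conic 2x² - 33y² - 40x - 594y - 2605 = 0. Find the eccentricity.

Group the x- and y-terms: 2(x² - 20x) -33(y² + 18y) = 2605
Complete the square in x and y: 2(x - 10)² -33(y + 9)² = 2605 + 200 - 2673 = 132
Dividing both sides by 132: (x - 10)²/66 - (y + 9)²/4 = 1
Hyperbola, center (10, -9), transverse axis horizontal; a² = 66, b² = 4.
c² = a² + b² = 70, so c = √70.
e = c/a = √70/√66 = √1155/33.

e = √1155/33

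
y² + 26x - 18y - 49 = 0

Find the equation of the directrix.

Only y is squared. Complete the square in y: (y - 9)² = -26(x - 5).
Vertex (5, 9); 4p = -26 so p = -13/2. Opens left.
Directrix is the vertical line x = h − p = 5 − (-13/2) = 23/2.

x = 23/2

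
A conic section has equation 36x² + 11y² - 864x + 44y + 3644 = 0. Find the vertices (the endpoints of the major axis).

Group: 36(x² - 24x) + 11(y² + 4y) = -3644
36(x - 12)² + 11(y + 2)² = -3644 + 5184 + 44 = 1584
Dividing both sides by 1584: (x - 12)²/44 + (y + 2)²/144 = 1
Ellipse, center (12, -2), major axis vertical; a² = 144, b² = 44.
a = 12. Vertices at (h, k ± a).

(12, -14) and (12, 10)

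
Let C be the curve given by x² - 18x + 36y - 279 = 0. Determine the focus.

Only x is squared. Complete the square in x: (x - 9)² = -36(y - 10).
Vertex (9, 10); 4p = -36 so p = -9. Opens down.
Focus is p units from the vertex along the axis: (h, k + p).

(9, 1)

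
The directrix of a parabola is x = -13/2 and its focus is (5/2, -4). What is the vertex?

(-2, -4)

The vertex is the midpoint between the focus and the directrix along the axis of symmetry.
Axis is horizontal (directrix is vertical). Vertex x-coordinate = (5/2 + (-13/2))/2 = -2; y-coordinate = -4.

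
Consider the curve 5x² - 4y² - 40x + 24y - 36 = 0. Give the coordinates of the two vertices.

(0, 3) and (8, 3)

Group the x- and y-terms: 5(x² - 8x) -4(y² - 6y) = 36
Complete the square: 5(x - 4)² -4(y - 3)² = 36 + 80 - 36 = 80
Divide through by 80 to get (x - 4)²/16 - (y - 3)²/20 = 1.
Hyperbola, center (4, 3), transverse axis horizontal; a² = 16, b² = 20.
a = 4. Vertices at (h ± a, k).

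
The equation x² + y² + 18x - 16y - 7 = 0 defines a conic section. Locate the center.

(-9, 8)

Rearranging, (x² + 18x) + (y² - 16y) = 7.
(x + 9)² + (y - 8)² = 7 + 81 + 64 = 152
So (x + 9)² + (y - 8)² = 152.
Circle centered at (-9, 8) with r² = 152.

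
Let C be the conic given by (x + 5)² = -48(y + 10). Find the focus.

Vertex (-5, -10); 4p = -48 so p = -12. Opens down.
Focus is p units from the vertex along the axis: (h, k + p).

(-5, -22)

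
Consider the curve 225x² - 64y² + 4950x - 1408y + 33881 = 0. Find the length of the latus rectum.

Group: 225(x² + 22x) -64(y² + 22y) = -33881
Complete the square: 225(x + 11)² -64(y + 11)² = -33881 + 27225 - 7744 = -14400
Dividing both sides by -14400: (y + 11)²/225 - (x + 11)²/64 = 1
Hyperbola, center (-11, -11), transverse axis vertical; a² = 225, b² = 64.
Latus rectum length = 2b²/a = 2·64/15 = 128/15.

128/15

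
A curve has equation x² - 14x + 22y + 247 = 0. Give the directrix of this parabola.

Only x is squared. Complete the square in x: (x - 7)² = -22(y + 9).
Vertex (7, -9); 4p = -22 so p = -11/2. Opens down.
Directrix is the horizontal line y = k − p = -9 − (-11/2) = -7/2.

y = -7/2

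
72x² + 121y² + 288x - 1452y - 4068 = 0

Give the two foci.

(-9, 6) and (5, 6)

Rearranging, 72(x² + 4x) + 121(y² - 12y) = 4068.
72(x + 2)² + 121(y - 6)² = 4068 + 288 + 4356 = 8712
Dividing both sides by 8712: (x + 2)²/121 + (y - 6)²/72 = 1
Ellipse, center (-2, 6), major axis horizontal; a² = 121, b² = 72.
c² = a² - b² = 121 - 72 = 49, so c = 7.
Foci lie on the horizontal axis through the center: (h ± c, k).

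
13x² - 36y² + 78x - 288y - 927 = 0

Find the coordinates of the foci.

(-10, -4) and (4, -4)

Collect terms: 13(x² + 6x) -36(y² + 8y) = 927
Completing the square gives 13(x + 3)² -36(y + 4)² = 927 + 117 - 576 = 468.
Divide through by 468 to get (x + 3)²/36 - (y + 4)²/13 = 1.
Hyperbola, center (-3, -4), transverse axis horizontal; a² = 36, b² = 13.
c² = a² + b² = 36 + 13 = 49, so c = 7.
Foci lie on the horizontal axis through the center: (h ± c, k).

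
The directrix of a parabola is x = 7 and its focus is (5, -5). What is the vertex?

The vertex is the midpoint between the focus and the directrix along the axis of symmetry.
Axis is horizontal (directrix is vertical). Vertex x-coordinate = (5 + 7)/2 = 6; y-coordinate = -5.

(6, -5)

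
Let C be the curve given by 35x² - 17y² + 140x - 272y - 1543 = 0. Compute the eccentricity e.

Group the x- and y-terms: 35(x² + 4x) -17(y² + 16y) = 1543
35(x + 2)² -17(y + 8)² = 1543 + 140 - 1088 = 595
Dividing both sides by 595: (x + 2)²/17 - (y + 8)²/35 = 1
Hyperbola, center (-2, -8), transverse axis horizontal; a² = 17, b² = 35.
c² = a² + b² = 52, so c = 2√13.
e = c/a = 2√13/√17 = 2√221/17.

e = 2√221/17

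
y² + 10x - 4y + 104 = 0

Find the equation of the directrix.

x = -15/2

Only y is squared. Complete the square in y: (y - 2)² = -10(x + 10).
Vertex (-10, 2); 4p = -10 so p = -5/2. Opens left.
Directrix is the vertical line x = h − p = -10 − (-5/2) = -15/2.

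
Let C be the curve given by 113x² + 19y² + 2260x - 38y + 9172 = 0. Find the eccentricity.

Group the x- and y-terms: 113(x² + 20x) + 19(y² - 2y) = -9172
Completing the square gives 113(x + 10)² + 19(y - 1)² = -9172 + 11300 + 19 = 2147.
Dividing both sides by 2147: (x + 10)²/19 + (y - 1)²/113 = 1
Ellipse, center (-10, 1), major axis vertical; a² = 113, b² = 19.
c² = a² - b² = 94, so c = √94.
e = c/a = √94/√113 = √10622/113.

e = √10622/113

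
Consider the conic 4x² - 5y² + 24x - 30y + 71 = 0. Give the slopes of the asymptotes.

2√5/5 and -2√5/5

Group: 4(x² + 6x) -5(y² + 6y) = -71
Completing the square gives 4(x + 3)² -5(y + 3)² = -71 + 36 - 45 = -80.
Dividing both sides by -80: (y + 3)²/16 - (x + 3)²/20 = 1
Hyperbola, center (-3, -3), transverse axis vertical; a² = 16, b² = 20.
For a vertical hyperbola the asymptotes have slope ±a/b.
Here that is ±4/2√5 = ±2√5/5.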